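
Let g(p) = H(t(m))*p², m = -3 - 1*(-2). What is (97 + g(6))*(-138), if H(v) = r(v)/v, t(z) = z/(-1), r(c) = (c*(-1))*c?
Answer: -8418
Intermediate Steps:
r(c) = -c² (r(c) = (-c)*c = -c²)
m = -1 (m = -3 + 2 = -1)
t(z) = -z (t(z) = z*(-1) = -z)
H(v) = -v (H(v) = (-v²)/v = -v)
g(p) = -p² (g(p) = (-(-1)*(-1))*p² = (-1*1)*p² = -p²)
(97 + g(6))*(-138) = (97 - 1*6²)*(-138) = (97 - 1*36)*(-138) = (97 - 36)*(-138) = 61*(-138) = -8418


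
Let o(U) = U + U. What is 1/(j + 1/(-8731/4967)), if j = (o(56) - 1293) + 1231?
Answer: 8731/431583 ≈ 0.020230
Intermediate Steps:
o(U) = 2*U
j = 50 (j = (2*56 - 1293) + 1231 = (112 - 1293) + 1231 = -1181 + 1231 = 50)
1/(j + 1/(-8731/4967)) = 1/(50 + 1/(-8731/4967)) = 1/(50 - 4967/8731) = 1/(431583/8731) = 8731/431583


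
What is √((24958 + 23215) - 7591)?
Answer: √40582 ≈ 201.45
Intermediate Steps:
√((24958 + 23215) - 7591) = √(48173 - 7591) = √40582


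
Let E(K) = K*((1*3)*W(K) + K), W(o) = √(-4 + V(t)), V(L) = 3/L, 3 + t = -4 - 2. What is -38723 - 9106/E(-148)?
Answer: -849707895/21943 - 4553*I*√39/1623782 ≈ -38723.0 - 0.017511*I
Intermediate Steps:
t = -9 (t = -3 + (-4 - 2) = -3 - 6 = -9)
W(o) = I*√39/3 (W(o) = √(-4 + 3/(-9)) = √(-4 + 3*(-⅑)) = √(-4 - ⅓) = √(-13/3) = I*√39/3)
E(K) = K*(K + I*√39) (E(K) = K*((1*3)*(I*√39/3) + K) = K*(3*(I*√39/3) + K) = K*(I*√39 + K) = K*(K + I*√39))
-38723 - 9106/E(-148) = -38723 - 9106*(-1/(148*(-148 + I*√39))) = -38723 - 9106/(21904 - 148*I*√39)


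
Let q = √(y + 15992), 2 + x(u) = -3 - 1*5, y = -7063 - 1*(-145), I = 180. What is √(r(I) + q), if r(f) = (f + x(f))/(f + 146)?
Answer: √(13855 + 26569*√9074)/163 ≈ 9.7867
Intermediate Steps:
y = -6918 (y = -7063 + 145 = -6918)
x(u) = -10 (x(u) = -2 + (-3 - 1*5) = -2 + (-3 - 5) = -2 - 8 = -10)
q = √9074 (q = √(-6918 + 15992) = √9074 ≈ 95.258)
r(f) = (-10 + f)/(146 + f) (r(f) = (f - 10)/(f + 146) = (-10 + f)/(146 + f))
√(r(I) + q) = √((-10 + 180)/(146 + 180) + √9074) = √(170/326 + √9074) = √((1/326)*170 + √9074) = √(85/163 + √9074)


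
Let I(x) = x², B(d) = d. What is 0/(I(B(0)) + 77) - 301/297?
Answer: -301/297 ≈ -1.0135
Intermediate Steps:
0/(I(B(0)) + 77) - 301/297 = 0/(0² + 77) - 301/297 = 0/(0 + 77) - 301*1/297 = 0/77 - 301/297 = 0*(1/77) - 301/297 = 0 - 301/297 = -301/297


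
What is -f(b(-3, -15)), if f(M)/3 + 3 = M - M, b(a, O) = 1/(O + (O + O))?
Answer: 9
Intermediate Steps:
b(a, O) = 1/(3*O) (b(a, O) = 1/(O + 2*O) = 1/(3*O))
f(M) = -9 (f(M) = -9 + 3*(M - M) = -9 + 3*0 = -9 + 0 = -9)
-f(b(-3, -15)) = -1*(-9) = 9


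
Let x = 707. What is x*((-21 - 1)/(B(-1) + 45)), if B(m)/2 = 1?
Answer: -15554/47 ≈ -330.94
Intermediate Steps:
B(m) = 2 (B(m) = 2*1 = 2)
x*((-21 - 1)/(B(-1) + 45)) = 707*((-21 - 1)/(2 + 45)) = 707*(-22/47) = -15554/47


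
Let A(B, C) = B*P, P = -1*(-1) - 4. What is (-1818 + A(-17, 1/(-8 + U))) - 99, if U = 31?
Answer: -1866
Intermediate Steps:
P = -3 (P = 1 - 4 = -3)
A(B, C) = -3*B (A(B, C) = B*(-3) = -3*B)
(-1818 + A(-17, 1/(-8 + U))) - 99 = (-1818 - 3*(-17)) - 99 = (-1818 + 51) - 99 = -1767 - 99 = -1866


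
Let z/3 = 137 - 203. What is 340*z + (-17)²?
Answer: -67031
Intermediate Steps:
z = -198 (z = 3*(137 - 203) = 3*(-66) = -198)
340*z + (-17)² = 340*(-198) + (-17)² = -67320 + 289 = -67031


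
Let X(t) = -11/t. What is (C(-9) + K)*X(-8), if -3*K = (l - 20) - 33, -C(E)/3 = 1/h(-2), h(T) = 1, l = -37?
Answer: 297/8 ≈ 37.125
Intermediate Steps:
C(E) = -3 (C(E) = -3/1 = -3*1 = -3)
K = 30 (K = -((-37 - 20) - 33)/3 = -(-57 - 33)/3 = -⅓*(-90) = 30)
(C(-9) + K)*X(-8) = (-3 + 30)*(-11/(-8)) = 27*(-11*(-⅛)) = 27*(11/8) = 297/8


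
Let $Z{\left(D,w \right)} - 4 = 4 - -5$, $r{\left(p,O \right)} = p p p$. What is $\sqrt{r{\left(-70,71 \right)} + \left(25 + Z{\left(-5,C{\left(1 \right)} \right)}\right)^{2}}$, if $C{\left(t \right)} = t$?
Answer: $2 i \sqrt{85389} \approx 584.43 i$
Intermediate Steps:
$r{\left(p,O \right)} = p^{3}$ ($r{\left(p,O \right)} = p^{2} p = p^{3}$)
$Z{\left(D,w \right)} = 13$ ($Z{\left(D,w \right)} = 4 + \left(4 - -5\right) = 4 + \left(4 + 5\right) = 4 + 9 = 13$)
$\sqrt{r{\left(-70,71 \right)} + \left(25 + Z{\left(-5,C{\left(1 \right)} \right)}\right)^{2}} = \sqrt{\left(-70\right)^{3} + \left(25 + 13\right)^{2}} = \sqrt{-343000 + 38^{2}} = \sqrt{-343000 + 1444} = \sqrt{-341556} = 2 i \sqrt{85389}$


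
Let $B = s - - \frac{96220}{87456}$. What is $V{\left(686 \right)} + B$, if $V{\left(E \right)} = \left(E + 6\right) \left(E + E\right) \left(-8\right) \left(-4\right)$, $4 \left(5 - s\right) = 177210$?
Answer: $\frac{663294106267}{21864} \approx 3.0337 \cdot 10^{7}$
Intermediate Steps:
$s = - \frac{88595}{2}$ ($s = 5 - \frac{88605}{2} = - \frac{88595}{2} \approx -44298.0$)
$B = - \frac{968496485}{21864}$ ($B = - \frac{88595}{2} - - \frac{96220}{87456} = - \frac{88595}{2} - \left(-96220\right) \frac{1}{87456} = - \frac{88595}{2} - - \frac{24055}{21864} = - \frac{88595}{2} + \frac{24055}{21864} = - \frac{968496485}{21864} \approx -44296.0$)
$V{\left(E \right)} = 64 E \left(6 + E\right)$ ($V{\left(E \right)} = \left(6 + E\right) 2 E \left(-8\right) \left(-4\right) = 2 E \left(6 + E\right) \left(-8\right) \left(-4\right) = - 16 E \left(6 + E\right) \left(-4\right) = 64 E \left(6 + E\right)$)
$V{\left(686 \right)} + B = 64 \cdot 686 \left(6 + 686\right) - \frac{968496485}{21864} = 64 \cdot 686 \cdot 692 - \frac{968496485}{21864} = 30381568 - \frac{968496485}{21864} = \frac{663294106267}{21864}$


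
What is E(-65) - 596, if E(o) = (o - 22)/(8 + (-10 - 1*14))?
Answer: -9449/16 ≈ -590.56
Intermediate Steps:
E(o) = 11/8 - o/16 (E(o) = (-22 + o)/(8 + (-10 - 14)) = (-22 + o)/(8 - 24) = (-22 + o)/(-16) = (-22 + o)*(-1/16) = 11/8 - o/16)
E(-65) - 596 = (11/8 - 1/16*(-65)) - 596 = (11/8 + 65/16) - 596 = 87/16 - 596 = -9449/16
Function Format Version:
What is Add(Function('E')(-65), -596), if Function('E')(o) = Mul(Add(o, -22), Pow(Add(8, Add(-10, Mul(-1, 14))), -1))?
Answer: Rational(-9449, 16) ≈ -590.56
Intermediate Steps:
Function('E')(o) = Add(Rational(11, 8), Mul(Rational(-1, 16), o)) (Function('E')(o) = Mul(Add(-22, o), Pow(Add(8, Add(-10, -14)), -1)) = Mul(Add(-22, o), Pow(Add(8, -24), -1)) = Mul(Add(-22, o), Pow(-16, -1)) = Mul(Add(-22, o), Rational(-1, 16)) = Add(Rational(11, 8), Mul(Rational(-1, 16), o)))
Add(Function('E')(-65), -596) = Add(Add(Rational(11, 8), Mul(Rational(-1, 16), -65)), -596) = Add(Add(Rational(11, 8), Rational(65, 16)), -596) = Add(Rational(87, 16), -596) = Rational(-9449, 16)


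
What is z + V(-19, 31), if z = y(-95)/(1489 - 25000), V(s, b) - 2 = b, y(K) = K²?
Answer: 766838/23511 ≈ 32.616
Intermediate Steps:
V(s, b) = 2 + b
z = -9025/23511 (z = (-95)²/(1489 - 25000) = 9025/(-23511) = 9025*(-1/23511) = -9025/23511 ≈ -0.38386)
z + V(-19, 31) = -9025/23511 + (2 + 31) = -9025/23511 + 33 = 766838/23511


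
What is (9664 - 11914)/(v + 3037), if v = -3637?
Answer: 15/4 ≈ 3.7500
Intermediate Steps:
(9664 - 11914)/(v + 3037) = (9664 - 11914)/(-3637 + 3037) = -2250/(-600) = -2250*(-1/600) = 15/4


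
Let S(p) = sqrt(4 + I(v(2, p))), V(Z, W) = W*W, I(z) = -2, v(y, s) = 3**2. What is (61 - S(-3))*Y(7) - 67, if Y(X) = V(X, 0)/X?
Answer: -67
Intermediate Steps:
v(y, s) = 9
V(Z, W) = W**2
S(p) = sqrt(2) (S(p) = sqrt(4 - 2) = sqrt(2))
Y(X) = 0 (Y(X) = 0**2/X = 0/X = 0)
(61 - S(-3))*Y(7) - 67 = (61 - sqrt(2))*0 - 67 = 0 - 67 = -67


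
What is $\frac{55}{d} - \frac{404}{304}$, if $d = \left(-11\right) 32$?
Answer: $- \frac{903}{608} \approx -1.4852$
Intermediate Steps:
$d = -352$
$\frac{55}{d} - \frac{404}{304} = \frac{55}{-352} - \frac{404}{304} = 55 \left(- \frac{1}{352}\right) - \frac{101}{76} = - \frac{5}{32} - \frac{101}{76} = - \frac{903}{608}$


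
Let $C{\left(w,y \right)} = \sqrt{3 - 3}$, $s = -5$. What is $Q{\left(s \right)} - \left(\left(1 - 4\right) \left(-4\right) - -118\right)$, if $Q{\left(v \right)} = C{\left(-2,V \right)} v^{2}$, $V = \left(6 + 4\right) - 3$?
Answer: $-130$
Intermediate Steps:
$V = 7$ ($V = 10 - 3 = 7$)
$C{\left(w,y \right)} = 0$ ($C{\left(w,y \right)} = \sqrt{0} = 0$)
$Q{\left(v \right)} = 0$ ($Q{\left(v \right)} = 0 v^{2} = 0$)
$Q{\left(s \right)} - \left(\left(1 - 4\right) \left(-4\right) - -118\right) = 0 - \left(\left(1 - 4\right) \left(-4\right) - -118\right) = 0 - \left(\left(-3\right) \left(-4\right) + 118\right) = 0 - \left(12 + 118\right) = 0 - 130 = -130$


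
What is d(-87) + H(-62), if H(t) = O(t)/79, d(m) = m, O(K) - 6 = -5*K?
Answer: -83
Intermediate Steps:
O(K) = 6 - 5*K
H(t) = 6/79 - 5*t/79 (H(t) = (6 - 5*t)/79 = (6 - 5*t)*(1/79) = 6/79 - 5*t/79)
d(-87) + H(-62) = -87 + (6/79 - 5/79*(-62)) = -87 + (6/79 + 310/79) = -87 + 4 = -83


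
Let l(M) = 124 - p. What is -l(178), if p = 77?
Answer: -47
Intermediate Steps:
l(M) = 47 (l(M) = 124 - 1*77 = 124 - 77 = 47)
-l(178) = -1*47 = -47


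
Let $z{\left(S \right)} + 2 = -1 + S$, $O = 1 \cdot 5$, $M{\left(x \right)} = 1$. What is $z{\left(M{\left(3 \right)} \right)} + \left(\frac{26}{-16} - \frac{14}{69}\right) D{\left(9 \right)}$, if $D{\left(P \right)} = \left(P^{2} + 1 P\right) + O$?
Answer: $- \frac{96959}{552} \approx -175.65$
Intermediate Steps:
$O = 5$
$z{\left(S \right)} = -3 + S$ ($z{\left(S \right)} = -2 + \left(-1 + S\right) = -3 + S$)
$D{\left(P \right)} = 5 + P + P^{2}$ ($D{\left(P \right)} = \left(P^{2} + 1 P\right) + 5 = \left(P^{2} + P\right) + 5 = \left(P + P^{2}\right) + 5 = 5 + P + P^{2}$)
$z{\left(M{\left(3 \right)} \right)} + \left(\frac{26}{-16} - \frac{14}{69}\right) D{\left(9 \right)} = \left(-3 + 1\right) + \left(\frac{26}{-16} - \frac{14}{69}\right) \left(5 + 9 + 9^{2}\right) = -2 + \left(26 \left(- \frac{1}{16}\right) - \frac{14}{69}\right) \left(5 + 9 + 81\right) = -2 + \left(- \frac{13}{8} - \frac{14}{69}\right) 95 = -2 - \frac{95855}{552} = - \frac{96959}{552}$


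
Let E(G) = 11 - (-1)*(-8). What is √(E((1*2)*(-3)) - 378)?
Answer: 5*I*√15 ≈ 19.365*I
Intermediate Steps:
E(G) = 3 (E(G) = 11 - 1*8 = 11 - 8 = 3)
√(E((1*2)*(-3)) - 378) = √(3 - 378) = √(-375) = 5*I*√15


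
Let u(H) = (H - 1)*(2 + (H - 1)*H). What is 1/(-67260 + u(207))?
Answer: 1/8717404 ≈ 1.1471e-7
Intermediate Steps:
u(H) = (-1 + H)*(2 + H*(-1 + H)) (u(H) = (-1 + H)*(2 + (-1 + H)*H) = (-1 + H)*(2 + H*(-1 + H)))
1/(-67260 + u(207)) = 1/(-67260 + (-2 + 207**3 - 2*207**2 + 3*207)) = 1/(-67260 + (-2 + 8869743 - 2*42849 + 621)) = 1/(-67260 + (-2 + 8869743 - 85698 + 621)) = 1/(-67260 + 8784664) = 1/8717404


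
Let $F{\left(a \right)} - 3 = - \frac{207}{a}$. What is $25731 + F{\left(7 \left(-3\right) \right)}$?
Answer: $\frac{180207}{7} \approx 25744.0$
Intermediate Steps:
$F{\left(a \right)} = 3 - \frac{207}{a}$
$25731 + F{\left(7 \left(-3\right) \right)} = 25731 - \left(-3 + \frac{207}{7 \left(-3\right)}\right) = 25731 - \left(-3 + \frac{207}{-21}\right) = 25731 + \left(3 - - \frac{69}{7}\right) = 25731 + \left(3 + \frac{69}{7}\right) = 25731 + \frac{90}{7} = \frac{180207}{7}$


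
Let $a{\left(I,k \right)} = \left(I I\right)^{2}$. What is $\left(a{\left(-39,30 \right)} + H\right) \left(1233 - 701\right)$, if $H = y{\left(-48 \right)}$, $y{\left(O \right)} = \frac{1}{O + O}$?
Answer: $\frac{29538014555}{24} \approx 1.2307 \cdot 10^{9}$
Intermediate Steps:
$y{\left(O \right)} = \frac{1}{2 O}$
$H = - \frac{1}{96}$ ($H = \frac{1}{2 \left(-48\right)} = \frac{1}{2} \left(- \frac{1}{48}\right) = - \frac{1}{96} \approx -0.010417$)
$a{\left(I,k \right)} = I^{4}$ ($a{\left(I,k \right)} = \left(I^{2}\right)^{2} = I^{4}$)
$\left(a{\left(-39,30 \right)} + H\right) \left(1233 - 701\right) = \left(\left(-39\right)^{4} - \frac{1}{96}\right) \left(1233 - 701\right) = \left(2313441 - \frac{1}{96}\right) 532 = \frac{222090335}{96} \cdot 532 = \frac{29538014555}{24}$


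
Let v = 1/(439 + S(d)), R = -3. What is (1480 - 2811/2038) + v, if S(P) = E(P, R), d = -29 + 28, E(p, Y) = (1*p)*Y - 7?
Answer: 1310843653/886530 ≈ 1478.6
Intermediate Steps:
E(p, Y) = -7 + Y*p (E(p, Y) = p*Y - 7 = Y*p - 7 = -7 + Y*p)
d = -1
S(P) = -7 - 3*P
v = 1/435 (v = 1/(439 + (-7 - 3*(-1))) = 1/(439 + (-7 + 3)) = 1/(439 - 4) = 1/435 ≈ 0.0022989)
(1480 - 2811/2038) + v = (1480 - 2811/2038) + 1/435 = 3013429/2038 + 1/435 = 1310843653/886530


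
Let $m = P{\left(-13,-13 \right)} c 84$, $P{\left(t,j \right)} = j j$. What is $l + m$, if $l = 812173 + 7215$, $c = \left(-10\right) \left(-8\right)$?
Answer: $1955068$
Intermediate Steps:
$P{\left(t,j \right)} = j^{2}$
$c = 80$
$l = 819388$
$m = 1135680$ ($m = \left(-13\right)^{2} \cdot 80 \cdot 84 = 169 \cdot 80 \cdot 84 = 13520 \cdot 84 = 1135680$)
$l + m = 819388 + 1135680 = 1955068$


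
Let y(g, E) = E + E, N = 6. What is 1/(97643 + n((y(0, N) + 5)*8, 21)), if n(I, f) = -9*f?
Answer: 1/97454 ≈ 1.0261e-5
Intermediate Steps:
y(g, E) = 2*E
1/(97643 + n((y(0, N) + 5)*8, 21)) = 1/(97643 - 9*21) = 1/(97643 - 189) = 1/97454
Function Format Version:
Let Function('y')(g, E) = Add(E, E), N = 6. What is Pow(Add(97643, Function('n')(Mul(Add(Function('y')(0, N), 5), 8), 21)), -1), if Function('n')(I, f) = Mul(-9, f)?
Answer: Rational(1, 97454) ≈ 1.0261e-5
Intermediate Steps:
Function('y')(g, E) = Mul(2, E)
Pow(Add(97643, Function('n')(Mul(Add(Function('y')(0, N), 5), 8), 21)), -1) = Pow(Add(97643, Mul(-9, 21)), -1) = Pow(Add(97643, -189), -1) = Pow(97454, -1) = Rational(1, 97454)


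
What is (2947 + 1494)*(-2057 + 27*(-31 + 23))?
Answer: -10094393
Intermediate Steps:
(2947 + 1494)*(-2057 + 27*(-31 + 23)) = 4441*(-2057 + 27*(-8)) = 4441*(-2057 - 216) = 4441*(-2273) = -10094393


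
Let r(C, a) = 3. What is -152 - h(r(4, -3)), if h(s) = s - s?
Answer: -152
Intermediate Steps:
h(s) = 0
-152 - h(r(4, -3)) = -152 - 1*0 = -152 + 0 = -152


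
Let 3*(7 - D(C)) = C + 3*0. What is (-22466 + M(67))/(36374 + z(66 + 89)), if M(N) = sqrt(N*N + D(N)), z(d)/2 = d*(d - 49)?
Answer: -11233/34617 + sqrt(40263)/207702 ≈ -0.32353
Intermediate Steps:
D(C) = 7 - C/3 (D(C) = 7 - (C + 3*0)/3 = 7 - (C + 0)/3 = 7 - C/3)
z(d) = 2*d*(-49 + d) (z(d) = 2*(d*(d - 49)) = 2*(d*(-49 + d)) = 2*d*(-49 + d))
M(N) = sqrt(7 + N**2 - N/3) (M(N) = sqrt(N*N + (7 - N/3)) = sqrt(N**2 + (7 - N/3)) = sqrt(7 + N**2 - N/3))
(-22466 + M(67))/(36374 + z(66 + 89)) = (-22466 + sqrt(63 - 3*67 + 9*67**2)/3)/(36374 + 2*(66 + 89)*(-49 + (66 + 89))) = (-22466 + sqrt(63 - 201 + 9*4489)/3)/(36374 + 2*155*(-49 + 155)) = (-22466 + sqrt(63 - 201 + 40401)/3)/(36374 + 2*155*106) = (-22466 + sqrt(40263)/3)/(36374 + 32860) = (-22466 + sqrt(40263)/3)/69234 = (-22466 + sqrt(40263)/3)*(1/69234) = -11233/34617 + sqrt(40263)/207702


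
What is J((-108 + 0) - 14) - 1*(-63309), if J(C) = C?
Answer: 63187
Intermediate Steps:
J((-108 + 0) - 14) - 1*(-63309) = ((-108 + 0) - 14) - 1*(-63309) = (-108 - 14) + 63309 = -122 + 63309 = 63187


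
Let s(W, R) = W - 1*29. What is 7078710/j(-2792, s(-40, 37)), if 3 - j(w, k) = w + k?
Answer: 3539355/1432 ≈ 2471.6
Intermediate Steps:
s(W, R) = -29 + W (s(W, R) = W - 29 = -29 + W)
j(w, k) = 3 - k - w (j(w, k) = 3 - (w + k) = 3 - (k + w) = 3 + (-k - w) = 3 - k - w)
7078710/j(-2792, s(-40, 37)) = 7078710/(3 - (-29 - 40) - 1*(-2792)) = 7078710/(3 - 1*(-69) + 2792) = 7078710/(3 + 69 + 2792) = 7078710/2864 = 7078710*(1/2864) = 3539355/1432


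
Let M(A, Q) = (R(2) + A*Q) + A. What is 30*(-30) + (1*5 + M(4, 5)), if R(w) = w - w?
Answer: -871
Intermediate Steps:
R(w) = 0
M(A, Q) = A + A*Q (M(A, Q) = (0 + A*Q) + A = A*Q + A = A + A*Q)
30*(-30) + (1*5 + M(4, 5)) = 30*(-30) + (1*5 + 4*(1 + 5)) = -900 + (5 + 4*6) = -900 + (5 + 24) = -900 + 29 = -871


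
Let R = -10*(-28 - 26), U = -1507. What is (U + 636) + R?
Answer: -331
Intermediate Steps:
R = 540 (R = -10*(-54) = 540)
(U + 636) + R = (-1507 + 636) + 540 = -871 + 540 = -331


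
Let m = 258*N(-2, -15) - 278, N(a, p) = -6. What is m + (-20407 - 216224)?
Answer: -238457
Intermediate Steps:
m = -1826 (m = 258*(-6) - 278 = -1548 - 278 = -1826)
m + (-20407 - 216224) = -1826 + (-20407 - 216224) = -1826 - 236631 = -238457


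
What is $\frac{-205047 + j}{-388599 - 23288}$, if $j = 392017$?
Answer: $- \frac{26710}{58841} \approx -0.45394$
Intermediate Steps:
$\frac{-205047 + j}{-388599 - 23288} = \frac{-205047 + 392017}{-388599 - 23288} = \frac{186970}{-411887} = 186970 \left(- \frac{1}{411887}\right) = - \frac{26710}{58841}$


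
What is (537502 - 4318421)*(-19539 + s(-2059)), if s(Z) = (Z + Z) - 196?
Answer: 90186260907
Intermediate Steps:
s(Z) = -196 + 2*Z (s(Z) = 2*Z - 196 = -196 + 2*Z)
(537502 - 4318421)*(-19539 + s(-2059)) = (537502 - 4318421)*(-19539 + (-196 + 2*(-2059))) = -3780919*(-19539 + (-196 - 4118)) = -3780919*(-19539 - 4314) = -3780919*(-23853) = 90186260907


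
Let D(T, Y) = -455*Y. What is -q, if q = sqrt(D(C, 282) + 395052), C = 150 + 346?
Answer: -3*sqrt(29638) ≈ -516.47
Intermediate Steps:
C = 496
q = 3*sqrt(29638) (q = sqrt(-455*282 + 395052) = sqrt(-128310 + 395052) = sqrt(266742) = 3*sqrt(29638) ≈ 516.47)
-q = -3*sqrt(29638)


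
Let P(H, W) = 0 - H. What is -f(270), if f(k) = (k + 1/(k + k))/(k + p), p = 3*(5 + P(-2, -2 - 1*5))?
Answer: -145801/157140 ≈ -0.92784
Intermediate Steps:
P(H, W) = -H
p = 21 (p = 3*(5 - 1*(-2)) = 3*(5 + 2) = 3*7 = 21)
f(k) = (k + 1/(2*k))/(21 + k) (f(k) = (k + 1/(k + k))/(k + 21) = (k + 1/(2*k))/(21 + k))
-f(270) = -(1/2 + 270**2)/(270*(21 + 270)) = -(1/2 + 72900)/(270*291) = -145801/(270*291*2) = -1*145801/157140 = -145801/157140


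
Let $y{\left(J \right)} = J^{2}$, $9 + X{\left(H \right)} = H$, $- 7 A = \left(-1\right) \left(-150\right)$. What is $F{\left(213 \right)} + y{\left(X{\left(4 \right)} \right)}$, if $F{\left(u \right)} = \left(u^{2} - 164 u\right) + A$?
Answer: $\frac{73084}{7} \approx 10441.0$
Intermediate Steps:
$A = - \frac{150}{7}$ ($A = - \frac{\left(-1\right) \left(-150\right)}{7} = \left(- \frac{1}{7}\right) 150 = - \frac{150}{7} \approx -21.429$)
$X{\left(H \right)} = -9 + H$
$F{\left(u \right)} = - \frac{150}{7} + u^{2} - 164 u$ ($F{\left(u \right)} = \left(u^{2} - 164 u\right) - \frac{150}{7} = - \frac{150}{7} + u^{2} - 164 u$)
$F{\left(213 \right)} + y{\left(X{\left(4 \right)} \right)} = \left(- \frac{150}{7} + 213^{2} - 34932\right) + \left(-9 + 4\right)^{2} = \left(- \frac{150}{7} + 45369 - 34932\right) + \left(-5\right)^{2} = \frac{72909}{7} + 25 = \frac{73084}{7}$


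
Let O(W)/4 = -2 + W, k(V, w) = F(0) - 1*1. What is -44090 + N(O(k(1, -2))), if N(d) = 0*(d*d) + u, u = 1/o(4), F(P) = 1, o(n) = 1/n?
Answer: -44086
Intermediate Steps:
u = 4 (u = 1/(1/4) = 1/(¼) = 4)
k(V, w) = 0 (k(V, w) = 1 - 1*1 = 1 - 1 = 0)
O(W) = -8 + 4*W (O(W) = 4*(-2 + W) = -8 + 4*W)
N(d) = 4 (N(d) = 0*(d*d) + 4 = 0*d² + 4 = 0 + 4 = 4)
-44090 + N(O(k(1, -2))) = -44090 + 4 = -44086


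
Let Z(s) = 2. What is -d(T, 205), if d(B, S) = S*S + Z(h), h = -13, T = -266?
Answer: -42027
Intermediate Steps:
d(B, S) = 2 + S² (d(B, S) = S*S + 2 = S² + 2 = 2 + S²)
-d(T, 205) = -(2 + 205²) = -(2 + 42025) = -1*42027 = -42027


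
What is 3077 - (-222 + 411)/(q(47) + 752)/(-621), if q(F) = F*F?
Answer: 29936134/9729 ≈ 3077.0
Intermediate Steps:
q(F) = F²
3077 - (-222 + 411)/(q(47) + 752)/(-621) = 3077 - (-222 + 411)/(47² + 752)/(-621) = 3077 - 189/(2209 + 752)*(-1)/621 = 3077 - 189/2961*(-1)/621 = 3077 - 189*(1/2961)*(-1)/621 = 3077 - 3*(-1)/(47*621) = 3077 - 1*(-1/9729) = 3077 + 1/9729 = 29936134/9729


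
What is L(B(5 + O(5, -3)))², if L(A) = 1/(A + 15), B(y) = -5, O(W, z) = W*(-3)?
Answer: 1/100 ≈ 0.010000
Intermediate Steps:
O(W, z) = -3*W
L(A) = 1/(15 + A)
L(B(5 + O(5, -3)))² = (1/(15 - 5))² = (1/10)² = (⅒)² = 1/100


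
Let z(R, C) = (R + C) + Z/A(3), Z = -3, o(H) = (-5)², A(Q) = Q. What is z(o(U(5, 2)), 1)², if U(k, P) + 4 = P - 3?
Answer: 625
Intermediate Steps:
U(k, P) = -7 + P (U(k, P) = -4 + (P - 3) = -4 + (-3 + P) = -7 + P)
o(H) = 25
z(R, C) = -1 + C + R (z(R, C) = (R + C) - 3/3 = (C + R) - 3*⅓ = (C + R) - 1 = -1 + C + R)
z(o(U(5, 2)), 1)² = (-1 + 1 + 25)² = 25² = 625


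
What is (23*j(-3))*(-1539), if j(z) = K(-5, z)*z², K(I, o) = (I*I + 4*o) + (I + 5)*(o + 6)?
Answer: -4141449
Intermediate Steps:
K(I, o) = I² + 4*o + (5 + I)*(6 + o) (K(I, o) = (I² + 4*o) + (5 + I)*(6 + o) = I² + 4*o + (5 + I)*(6 + o))
j(z) = z²*(25 + 4*z) (j(z) = (30 + (-5)² + 6*(-5) + 9*z - 5*z)*z² = (30 + 25 - 30 + 9*z - 5*z)*z² = (25 + 4*z)*z² = z²*(25 + 4*z))
(23*j(-3))*(-1539) = (23*((-3)²*(25 + 4*(-3))))*(-1539) = (23*(9*(25 - 12)))*(-1539) = (23*(9*13))*(-1539) = (23*117)*(-1539) = 2691*(-1539) = -4141449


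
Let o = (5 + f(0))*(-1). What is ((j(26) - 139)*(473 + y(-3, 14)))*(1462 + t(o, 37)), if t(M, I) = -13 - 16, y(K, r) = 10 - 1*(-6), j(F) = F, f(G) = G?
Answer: -79183281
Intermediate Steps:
o = -5 (o = (5 + 0)*(-1) = 5*(-1) = -5)
y(K, r) = 16 (y(K, r) = 10 + 6 = 16)
t(M, I) = -29
((j(26) - 139)*(473 + y(-3, 14)))*(1462 + t(o, 37)) = ((26 - 139)*(473 + 16))*(1462 - 29) = -113*489*1433 = -55257*1433 = -79183281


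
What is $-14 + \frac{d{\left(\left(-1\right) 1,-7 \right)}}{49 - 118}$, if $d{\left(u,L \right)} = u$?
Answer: $- \frac{965}{69} \approx -13.986$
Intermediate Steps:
$-14 + \frac{d{\left(\left(-1\right) 1,-7 \right)}}{49 - 118} = -14 + \frac{\left(-1\right) 1}{49 - 118} = -14 + \frac{1}{-69} \left(-1\right) = -14 - - \frac{1}{69} = -14 + \frac{1}{69} = - \frac{965}{69}$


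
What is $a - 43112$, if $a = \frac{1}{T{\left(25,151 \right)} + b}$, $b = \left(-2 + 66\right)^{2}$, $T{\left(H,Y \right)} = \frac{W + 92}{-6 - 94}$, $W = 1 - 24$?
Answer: $- \frac{17655700372}{409531} \approx -43112.0$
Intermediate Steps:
$W = -23$ ($W = 1 - 24 = -23$)
$T{\left(H,Y \right)} = - \frac{69}{100}$ ($T{\left(H,Y \right)} = \frac{-23 + 92}{-6 - 94} = \frac{69}{-100} = 69 \left(- \frac{1}{100}\right) = - \frac{69}{100}$)
$b = 4096$ ($b = 64^{2} = 4096$)
$a = \frac{100}{409531}$ ($a = \frac{1}{- \frac{69}{100} + 4096} = \frac{1}{\frac{409531}{100}} = \frac{100}{409531} \approx 0.00024418$)
$a - 43112 = \frac{100}{409531} - 43112 = - \frac{17655700372}{409531}$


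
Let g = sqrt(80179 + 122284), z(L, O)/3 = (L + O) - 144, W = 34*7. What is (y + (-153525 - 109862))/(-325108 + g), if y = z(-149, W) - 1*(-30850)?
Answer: 75653281816/105695009201 + 232702*sqrt(202463)/105695009201 ≈ 0.71676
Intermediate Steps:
W = 238
z(L, O) = -432 + 3*L + 3*O (z(L, O) = 3*((L + O) - 144) = 3*(-144 + L + O) = -432 + 3*L + 3*O)
y = 30685 (y = (-432 + 3*(-149) + 3*238) - 1*(-30850) = (-432 - 447 + 714) + 30850 = -165 + 30850 = 30685)
g = sqrt(202463) ≈ 449.96
(y + (-153525 - 109862))/(-325108 + g) = (30685 + (-153525 - 109862))/(-325108 + sqrt(202463)) = (30685 - 263387)/(-325108 + sqrt(202463)) = -232702/(-325108 + sqrt(202463))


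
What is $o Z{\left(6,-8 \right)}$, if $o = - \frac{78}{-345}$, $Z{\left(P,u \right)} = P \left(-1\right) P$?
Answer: $- \frac{936}{115} \approx -8.1391$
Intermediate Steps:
$Z{\left(P,u \right)} = - P^{2}$ ($Z{\left(P,u \right)} = - P P = - P^{2}$)
$o = \frac{26}{115}$ ($o = \left(-78\right) \left(- \frac{1}{345}\right) = \frac{26}{115} \approx 0.22609$)
$o Z{\left(6,-8 \right)} = \frac{26 \left(- 6^{2}\right)}{115} = \frac{26 \left(\left(-1\right) 36\right)}{115} = \frac{26}{115} \left(-36\right) = - \frac{936}{115}$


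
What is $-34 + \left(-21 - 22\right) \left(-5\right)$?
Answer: $181$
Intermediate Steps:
$-34 + \left(-21 - 22\right) \left(-5\right) = -34 - -215 = -34 + 215 = 181$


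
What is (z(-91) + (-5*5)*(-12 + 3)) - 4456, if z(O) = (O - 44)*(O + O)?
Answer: 20339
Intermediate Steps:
z(O) = 2*O*(-44 + O) (z(O) = (-44 + O)*(2*O) = 2*O*(-44 + O))
(z(-91) + (-5*5)*(-12 + 3)) - 4456 = (2*(-91)*(-44 - 91) + (-5*5)*(-12 + 3)) - 4456 = (2*(-91)*(-135) - 25*(-9)) - 4456 = (24570 + 225) - 4456 = 24795 - 4456 = 20339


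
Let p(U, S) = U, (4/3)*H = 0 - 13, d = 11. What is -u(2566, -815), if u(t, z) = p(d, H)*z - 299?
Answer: 9264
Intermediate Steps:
H = -39/4 (H = 3*(0 - 13)/4 = (¾)*(-13) = -39/4 ≈ -9.7500)
u(t, z) = -299 + 11*z (u(t, z) = 11*z - 299 = -299 + 11*z)
-u(2566, -815) = -(-299 + 11*(-815)) = -(-299 - 8965) = -1*(-9264) = 9264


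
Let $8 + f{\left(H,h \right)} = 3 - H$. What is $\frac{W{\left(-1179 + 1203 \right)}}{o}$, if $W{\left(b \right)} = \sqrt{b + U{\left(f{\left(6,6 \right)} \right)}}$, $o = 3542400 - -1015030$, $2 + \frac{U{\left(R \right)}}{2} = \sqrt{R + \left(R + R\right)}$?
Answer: $\frac{\sqrt{20 + 2 i \sqrt{33}}}{4557430} \approx 1.0182 \cdot 10^{-6} + 2.7164 \cdot 10^{-7} i$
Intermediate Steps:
$f{\left(H,h \right)} = -5 - H$ ($f{\left(H,h \right)} = -8 - \left(-3 + H\right) = -5 - H$)
$U{\left(R \right)} = -4 + 2 \sqrt{3} \sqrt{R}$ ($U{\left(R \right)} = -4 + 2 \sqrt{R + \left(R + R\right)} = -4 + 2 \sqrt{R + 2 R} = -4 + 2 \sqrt{3 R} = -4 + 2 \sqrt{3} \sqrt{R}$)
$o = 4557430$ ($o = 3542400 + 1015030 = 4557430$)
$W{\left(b \right)} = \sqrt{-4 + b + 2 i \sqrt{33}}$ ($W{\left(b \right)} = \sqrt{b - \left(4 - 2 \sqrt{3} \sqrt{-5 - 6}\right)} = \sqrt{b - \left(4 - 2 \sqrt{3} \sqrt{-11}\right)} = \sqrt{b - \left(4 - 2 \sqrt{3} i \sqrt{11}\right)} = \sqrt{b - \left(4 - 2 i \sqrt{33}\right)} = \sqrt{-4 + b + 2 i \sqrt{33}}$)
$\frac{W{\left(-1179 + 1203 \right)}}{o} = \frac{\sqrt{-4 + \left(-1179 + 1203\right) + 2 i \sqrt{33}}}{4557430} = \sqrt{-4 + 24 + 2 i \sqrt{33}} \cdot \frac{1}{4557430} = \sqrt{20 + 2 i \sqrt{33}} \cdot \frac{1}{4557430} = \frac{\sqrt{20 + 2 i \sqrt{33}}}{4557430}$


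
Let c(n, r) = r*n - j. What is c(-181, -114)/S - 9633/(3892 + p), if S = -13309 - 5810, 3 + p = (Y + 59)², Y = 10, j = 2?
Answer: -362640127/165379350 ≈ -2.1928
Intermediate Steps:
c(n, r) = -2 + n*r (c(n, r) = r*n - 1*2 = n*r - 2 = -2 + n*r)
p = 4758 (p = -3 + (10 + 59)² = -3 + 69² = -3 + 4761 = 4758)
S = -19119
c(-181, -114)/S - 9633/(3892 + p) = (-2 - 181*(-114))/(-19119) - 9633/(3892 + 4758) = (-2 + 20634)*(-1/19119) - 9633/8650 = 20632*(-1/19119) - 9633*1/8650 = -20632/19119 - 9633/8650 = -362640127/165379350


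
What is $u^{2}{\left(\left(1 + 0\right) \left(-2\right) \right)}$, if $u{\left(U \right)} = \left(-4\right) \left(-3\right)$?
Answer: $144$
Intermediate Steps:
$u{\left(U \right)} = 12$
$u^{2}{\left(\left(1 + 0\right) \left(-2\right) \right)} = 12^{2} = 144$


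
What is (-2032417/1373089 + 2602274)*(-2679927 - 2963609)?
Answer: -20165210658570842384/1373089 ≈ -1.4686e+13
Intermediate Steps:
(-2032417/1373089 + 2602274)*(-2679927 - 2963609) = (-2032417*1/1373089 + 2602274)*(-5643536) = (-2032417/1373089 + 2602274)*(-5643536) = (3573151771969/1373089)*(-5643536) = -20165210658570842384/1373089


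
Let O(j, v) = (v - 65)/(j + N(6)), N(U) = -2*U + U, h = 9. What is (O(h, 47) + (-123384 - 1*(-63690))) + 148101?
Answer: 88401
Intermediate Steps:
N(U) = -U
O(j, v) = (-65 + v)/(-6 + j) (O(j, v) = (v - 65)/(j - 1*6) = (-65 + v)/(j - 6) = (-65 + v)/(-6 + j))
(O(h, 47) + (-123384 - 1*(-63690))) + 148101 = ((-65 + 47)/(-6 + 9) + (-123384 - 1*(-63690))) + 148101 = (-18/3 + (-123384 + 63690)) + 148101 = ((⅓)*(-18) - 59694) + 148101 = (-6 - 59694) + 148101 = -59700 + 148101 = 88401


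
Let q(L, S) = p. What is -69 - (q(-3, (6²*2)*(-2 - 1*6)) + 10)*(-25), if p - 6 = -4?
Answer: 231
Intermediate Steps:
p = 2 (p = 6 - 4 = 2)
q(L, S) = 2
-69 - (q(-3, (6²*2)*(-2 - 1*6)) + 10)*(-25) = -69 - (2 + 10)*(-25) = -69 - 12*(-25) = -69 - 1*(-300) = -69 + 300 = 231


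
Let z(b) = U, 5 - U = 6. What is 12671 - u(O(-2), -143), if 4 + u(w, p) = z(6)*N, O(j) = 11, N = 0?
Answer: 12675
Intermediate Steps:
U = -1 (U = 5 - 1*6 = 5 - 6 = -1)
z(b) = -1
u(w, p) = -4 (u(w, p) = -4 - 1*0 = -4 + 0 = -4)
12671 - u(O(-2), -143) = 12671 - 1*(-4) = 12671 + 4 = 12675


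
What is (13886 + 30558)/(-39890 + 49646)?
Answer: 41/9 ≈ 4.5556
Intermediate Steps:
(13886 + 30558)/(-39890 + 49646) = 44444/9756 = 44444*(1/9756) = 41/9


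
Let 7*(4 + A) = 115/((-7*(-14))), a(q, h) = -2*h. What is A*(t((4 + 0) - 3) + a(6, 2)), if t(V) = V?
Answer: 7887/686 ≈ 11.497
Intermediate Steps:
A = -2629/686 (A = -4 + (115/((-7*(-14))))/7 = -4 + (115/98)/7 = -4 + (115*(1/98))/7 = -4 + (⅐)*(115/98) = -4 + 115/686 = -2629/686 ≈ -3.8324)
A*(t((4 + 0) - 3) + a(6, 2)) = -2629*(((4 + 0) - 3) - 2*2)/686 = -2629*((4 - 3) - 4)/686 = -2629*(1 - 4)/686 = -2629/686*(-3) = 7887/686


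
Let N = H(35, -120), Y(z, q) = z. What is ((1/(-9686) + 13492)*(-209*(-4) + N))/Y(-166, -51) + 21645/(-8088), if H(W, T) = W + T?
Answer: -66151495703249/1083708424 ≈ -61042.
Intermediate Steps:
H(W, T) = T + W
N = -85 (N = -120 + 35 = -85)
((1/(-9686) + 13492)*(-209*(-4) + N))/Y(-166, -51) + 21645/(-8088) = ((1/(-9686) + 13492)*(-209*(-4) - 85))/(-166) + 21645/(-8088) = ((-1/9686 + 13492)*(836 - 85))*(-1/166) + 21645*(-1/8088) = ((130683511/9686)*751)*(-1/166) - 7215/2696 = (98143316761/9686)*(-1/166) - 7215/2696 = -98143316761/1607876 - 7215/2696 = -66151495703249/1083708424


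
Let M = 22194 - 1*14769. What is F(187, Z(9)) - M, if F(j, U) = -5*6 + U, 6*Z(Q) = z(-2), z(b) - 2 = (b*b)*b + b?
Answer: -22369/3 ≈ -7456.3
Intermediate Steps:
z(b) = 2 + b + b³ (z(b) = 2 + ((b*b)*b + b) = 2 + (b²*b + b) = 2 + (b³ + b) = 2 + (b + b³) = 2 + b + b³)
Z(Q) = -4/3 (Z(Q) = (2 - 2 + (-2)³)/6 = (2 - 2 - 8)/6 = (⅙)*(-8) = -4/3)
F(j, U) = -30 + U
M = 7425 (M = 22194 - 14769 = 7425)
F(187, Z(9)) - M = (-30 - 4/3) - 1*7425 = -94/3 - 7425 = -22369/3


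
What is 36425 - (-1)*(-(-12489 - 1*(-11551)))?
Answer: 37363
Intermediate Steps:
36425 - (-1)*(-(-12489 - 1*(-11551))) = 36425 - (-1)*(-(-12489 + 11551)) = 36425 - (-1)*(-1*(-938)) = 36425 - (-1)*938 = 36425 - 1*(-938) = 36425 + 938 = 37363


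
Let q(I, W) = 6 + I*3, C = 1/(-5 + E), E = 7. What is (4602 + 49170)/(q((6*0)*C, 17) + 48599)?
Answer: 53772/48605 ≈ 1.1063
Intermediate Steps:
C = 1/2 (C = 1/(-5 + 7) = 1/2 ≈ 0.50000)
q(I, W) = 6 + 3*I
(4602 + 49170)/(q((6*0)*C, 17) + 48599) = (4602 + 49170)/((6 + 3*((6*0)*(1/2))) + 48599) = 53772/((6 + 3*(0*(1/2))) + 48599) = 53772/((6 + 3*0) + 48599) = 53772/((6 + 0) + 48599) = 53772/(6 + 48599) = 53772/48605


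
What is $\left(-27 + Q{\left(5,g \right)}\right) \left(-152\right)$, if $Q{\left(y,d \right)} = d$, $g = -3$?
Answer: $4560$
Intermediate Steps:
$\left(-27 + Q{\left(5,g \right)}\right) \left(-152\right) = \left(-27 - 3\right) \left(-152\right) = \left(-30\right) \left(-152\right) = 4560$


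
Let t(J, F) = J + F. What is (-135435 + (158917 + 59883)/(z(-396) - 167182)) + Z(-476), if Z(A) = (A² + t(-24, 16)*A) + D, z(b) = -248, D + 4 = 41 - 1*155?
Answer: 1587733553/16743 ≈ 94830.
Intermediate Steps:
t(J, F) = F + J
D = -118 (D = -4 + (41 - 1*155) = -4 + (41 - 155) = -4 - 114 = -118)
Z(A) = -118 + A² - 8*A (Z(A) = (A² + (16 - 24)*A) - 118 = (A² - 8*A) - 118 = -118 + A² - 8*A)
(-135435 + (158917 + 59883)/(z(-396) - 167182)) + Z(-476) = (-135435 + (158917 + 59883)/(-248 - 167182)) + (-118 + (-476)² - 8*(-476)) = (-135435 + 218800/(-167430)) + (-118 + 226576 + 3808) = (-135435 + 218800*(-1/167430)) + 230266 = (-135435 - 21880/16743) + 230266 = -2267610085/16743 + 230266 = 1587733553/16743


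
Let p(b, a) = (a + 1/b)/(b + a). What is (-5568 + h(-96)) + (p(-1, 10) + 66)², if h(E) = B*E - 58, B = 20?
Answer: -3057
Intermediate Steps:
p(b, a) = (a + 1/b)/(a + b)
h(E) = -58 + 20*E (h(E) = 20*E - 58 = -58 + 20*E)
(-5568 + h(-96)) + (p(-1, 10) + 66)² = (-5568 + (-58 + 20*(-96))) + ((1 + 10*(-1))/((-1)*(10 - 1)) + 66)² = (-5568 + (-58 - 1920)) + (-1*(1 - 10)/9 + 66)² = (-5568 - 1978) + (-1*⅑*(-9) + 66)² = -7546 + (1 + 66)² = -7546 + 67² = -7546 + 4489 = -3057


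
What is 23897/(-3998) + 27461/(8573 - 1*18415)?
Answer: -12320834/1405297 ≈ -8.7674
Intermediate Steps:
23897/(-3998) + 27461/(8573 - 1*18415) = 23897*(-1/3998) + 27461/(8573 - 18415) = -23897/3998 + 27461/(-9842) = -23897/3998 + 27461*(-1/9842) = -23897/3998 - 3923/1406 = -12320834/1405297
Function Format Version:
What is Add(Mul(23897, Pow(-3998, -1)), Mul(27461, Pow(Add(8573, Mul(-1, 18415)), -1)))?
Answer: Rational(-12320834, 1405297) ≈ -8.7674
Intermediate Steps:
Add(Mul(23897, Pow(-3998, -1)), Mul(27461, Pow(Add(8573, Mul(-1, 18415)), -1))) = Add(Mul(23897, Rational(-1, 3998)), Mul(27461, Pow(Add(8573, -18415), -1))) = Add(Rational(-23897, 3998), Mul(27461, Pow(-9842, -1))) = Add(Rational(-23897, 3998), Mul(27461, Rational(-1, 9842))) = Add(Rational(-23897, 3998), Rational(-3923, 1406)) = Rational(-12320834, 1405297)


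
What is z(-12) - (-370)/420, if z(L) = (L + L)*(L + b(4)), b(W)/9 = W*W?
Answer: -133019/42 ≈ -3167.1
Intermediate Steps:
b(W) = 9*W² (b(W) = 9*(W*W) = 9*W²)
z(L) = 2*L*(144 + L) (z(L) = (L + L)*(L + 9*4²) = (2*L)*(L + 9*16) = (2*L)*(L + 144) = (2*L)*(144 + L) = 2*L*(144 + L))
z(-12) - (-370)/420 = 2*(-12)*(144 - 12) - (-370)/420 = 2*(-12)*132 - (-370)/420 = -3168 - 1*(-37/42) = -3168 + 37/42 = -133019/42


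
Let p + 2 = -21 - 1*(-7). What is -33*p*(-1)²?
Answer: 528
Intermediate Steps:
p = -16 (p = -2 + (-21 - 1*(-7)) = -2 + (-21 + 7) = -2 - 14 = -16)
-33*p*(-1)² = -33*(-16)*(-1)² = 528*1 = 528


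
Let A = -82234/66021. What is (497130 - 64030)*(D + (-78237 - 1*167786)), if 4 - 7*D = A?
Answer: -7034685222397900/66021 ≈ -1.0655e+11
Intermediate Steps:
A = -82234/66021 (A = -82234*1/66021 = -82234/66021 ≈ -1.2456)
D = 49474/66021 (D = 4/7 - ⅐*(-82234/66021) = 4/7 + 82234/462147 = 49474/66021 ≈ 0.74937)
(497130 - 64030)*(D + (-78237 - 1*167786)) = (497130 - 64030)*(49474/66021 + (-78237 - 1*167786)) = 433100*(49474/66021 + (-78237 - 167786)) = 433100*(49474/66021 - 246023) = 433100*(-16242635009/66021) = -7034685222397900/66021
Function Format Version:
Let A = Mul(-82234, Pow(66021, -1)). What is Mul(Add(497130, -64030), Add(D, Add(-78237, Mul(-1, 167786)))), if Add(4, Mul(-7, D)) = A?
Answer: Rational(-7034685222397900, 66021) ≈ -1.0655e+11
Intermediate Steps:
A = Rational(-82234, 66021) (A = Mul(-82234, Rational(1, 66021)) = Rational(-82234, 66021) ≈ -1.2456)
D = Rational(49474, 66021) (D = Add(Rational(4, 7), Mul(Rational(-1, 7), Rational(-82234, 66021))) = Add(Rational(4, 7), Rational(82234, 462147)) = Rational(49474, 66021) ≈ 0.74937)
Mul(Add(497130, -64030), Add(D, Add(-78237, Mul(-1, 167786)))) = Mul(Add(497130, -64030), Add(Rational(49474, 66021), Add(-78237, Mul(-1, 167786)))) = Mul(433100, Add(Rational(49474, 66021), Add(-78237, -167786))) = Mul(433100, Add(Rational(49474, 66021), -246023)) = Mul(433100, Rational(-16242635009, 66021)) = Rational(-7034685222397900, 66021)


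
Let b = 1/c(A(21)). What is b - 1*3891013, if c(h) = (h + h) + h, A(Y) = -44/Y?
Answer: -171204579/44 ≈ -3.8910e+6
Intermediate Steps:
c(h) = 3*h (c(h) = 2*h + h = 3*h)
b = -7/44 (b = 1/(3*(-44/21)) = 1/(-44/7) = -7/44 ≈ -0.15909)
b - 1*3891013 = -7/44 - 1*3891013 = -7/44 - 3891013 = -171204579/44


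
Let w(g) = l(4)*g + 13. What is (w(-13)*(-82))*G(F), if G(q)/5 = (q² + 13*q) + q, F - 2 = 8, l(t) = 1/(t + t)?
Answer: -1119300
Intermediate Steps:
l(t) = 1/(2*t)
w(g) = 13 + g/8 (w(g) = ((½)/4)*g + 13 = ((½)*(¼))*g + 13 = g/8 + 13 = 13 + g/8)
F = 10 (F = 2 + 8 = 10)
G(q) = 5*q² + 70*q (G(q) = 5*((q² + 13*q) + q) = 5*(q² + 14*q) = 5*q² + 70*q)
(w(-13)*(-82))*G(F) = ((13 + (⅛)*(-13))*(-82))*(5*10*(14 + 10)) = ((13 - 13/8)*(-82))*(5*10*24) = ((91/8)*(-82))*1200 = -3731/4*1200 = -1119300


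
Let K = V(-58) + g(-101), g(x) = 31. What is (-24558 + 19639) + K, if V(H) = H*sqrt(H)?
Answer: -4888 - 58*I*sqrt(58) ≈ -4888.0 - 441.71*I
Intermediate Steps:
V(H) = H**(3/2)
K = 31 - 58*I*sqrt(58) (K = (-58)**(3/2) + 31 = -58*I*sqrt(58) + 31 = 31 - 58*I*sqrt(58) ≈ 31.0 - 441.71*I)
(-24558 + 19639) + K = (-24558 + 19639) + (31 - 58*I*sqrt(58)) = -4919 + (31 - 58*I*sqrt(58)) = -4888 - 58*I*sqrt(58)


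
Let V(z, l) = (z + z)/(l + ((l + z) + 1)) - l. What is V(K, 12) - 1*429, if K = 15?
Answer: -1761/4 ≈ -440.25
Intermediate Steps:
V(z, l) = -l + 2*z/(1 + z + 2*l) (V(z, l) = (2*z)/(l + (1 + l + z)) - l = (2*z)/(1 + z + 2*l) - l = 2*z/(1 + z + 2*l) - l = -l + 2*z/(1 + z + 2*l))
V(K, 12) - 1*429 = (-1*12 - 2*12**2 + 2*15 - 1*12*15)/(1 + 15 + 2*12) - 1*429 = (-12 - 2*144 + 30 - 180)/(1 + 15 + 24) - 429 = (-12 - 288 + 30 - 180)/40 - 429 = (1/40)*(-450) - 429 = -45/4 - 429 = -1761/4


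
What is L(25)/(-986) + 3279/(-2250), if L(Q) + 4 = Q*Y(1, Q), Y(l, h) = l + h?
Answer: -45947/21750 ≈ -2.1125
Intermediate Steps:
Y(l, h) = h + l
L(Q) = -4 + Q*(1 + Q) (L(Q) = -4 + Q*(Q + 1) = -4 + Q*(1 + Q))
L(25)/(-986) + 3279/(-2250) = (-4 + 25*(1 + 25))/(-986) + 3279/(-2250) = (-4 + 25*26)*(-1/986) + 3279*(-1/2250) = (-4 + 650)*(-1/986) - 1093/750 = 646*(-1/986) - 1093/750 = -19/29 - 1093/750 = -45947/21750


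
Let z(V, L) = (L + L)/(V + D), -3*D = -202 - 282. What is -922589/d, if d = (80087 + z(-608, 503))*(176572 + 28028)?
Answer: -61813463/1097817739260 ≈ -5.6306e-5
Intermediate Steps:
D = 484/3 (D = -(-202 - 282)/3 = -⅓*(-484) = 484/3 ≈ 161.33)
z(V, L) = 2*L/(484/3 + V) (z(V, L) = (L + L)/(V + 484/3) = (2*L)/(484/3 + V) = 2*L/(484/3 + V))
d = 1097817739260/67 (d = (80087 + 6*503/(484 + 3*(-608)))*(176572 + 28028) = (80087 + 6*503/(484 - 1824))*204600 = (80087 + 6*503/(-1340))*204600 = (80087 + 6*503*(-1/1340))*204600 = (80087 - 1509/670)*204600 = (53656781/670)*204600 = 1097817739260/67 ≈ 1.6385e+10)
-922589/d = -922589/1097817739260/67 = -922589*67/1097817739260 = -61813463/1097817739260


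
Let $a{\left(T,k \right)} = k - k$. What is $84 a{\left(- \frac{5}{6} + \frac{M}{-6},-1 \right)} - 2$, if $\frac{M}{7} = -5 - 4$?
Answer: $-2$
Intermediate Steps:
$M = -63$ ($M = 7 \left(-5 - 4\right) = 7 \left(-9\right) = -63$)
$a{\left(T,k \right)} = 0$
$84 a{\left(- \frac{5}{6} + \frac{M}{-6},-1 \right)} - 2 = 84 \cdot 0 - 2 = 0 - 2 = -2$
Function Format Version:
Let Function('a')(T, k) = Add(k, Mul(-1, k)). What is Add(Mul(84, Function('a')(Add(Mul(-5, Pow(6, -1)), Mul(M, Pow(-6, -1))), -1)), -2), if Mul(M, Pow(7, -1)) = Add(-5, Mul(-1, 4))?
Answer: -2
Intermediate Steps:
M = -63 (M = Mul(7, Add(-5, Mul(-1, 4))) = Mul(7, Add(-5, -4)) = Mul(7, -9) = -63)
Function('a')(T, k) = 0
Add(Mul(84, Function('a')(Add(Mul(-5, Pow(6, -1)), Mul(M, Pow(-6, -1))), -1)), -2) = Add(Mul(84, 0), -2) = Add(0, -2) = -2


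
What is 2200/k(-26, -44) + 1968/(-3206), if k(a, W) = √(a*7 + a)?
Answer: -984/1603 - 550*I*√13/13 ≈ -0.61385 - 152.54*I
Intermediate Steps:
k(a, W) = 2*√2*√a (k(a, W) = √(7*a + a) = √(8*a) = 2*√2*√a)
2200/k(-26, -44) + 1968/(-3206) = 2200/((2*√2*√(-26))) + 1968/(-3206) = 2200/((2*√2*(I*√26))) + 1968*(-1/3206) = 2200/((4*I*√13)) - 984/1603 = 2200*(-I*√13/52) - 984/1603 = -550*I*√13/13 - 984/1603 = -984/1603 - 550*I*√13/13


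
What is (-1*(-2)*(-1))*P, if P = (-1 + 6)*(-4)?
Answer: 40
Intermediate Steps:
P = -20 (P = 5*(-4) = -20)
(-1*(-2)*(-1))*P = (-1*(-2)*(-1))*(-20) = (2*(-1))*(-20) = -2*(-20) = 40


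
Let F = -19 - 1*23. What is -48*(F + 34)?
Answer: 384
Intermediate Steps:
F = -42 (F = -19 - 23 = -42)
-48*(F + 34) = -48*(-42 + 34) = -48*(-8) = 384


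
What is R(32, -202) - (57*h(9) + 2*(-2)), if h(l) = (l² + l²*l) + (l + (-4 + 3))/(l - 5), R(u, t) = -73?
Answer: -46353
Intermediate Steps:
h(l) = l² + l³ + (-1 + l)/(-5 + l) (h(l) = (l² + l³) + (l - 1)/(-5 + l) = (l² + l³) + (-1 + l)/(-5 + l) = l² + l³ + (-1 + l)/(-5 + l))
R(32, -202) - (57*h(9) + 2*(-2)) = -73 - (57*((-1 + 9 + 9⁴ - 5*9² - 4*9³)/(-5 + 9)) + 2*(-2)) = -73 - (57*((-1 + 9 + 6561 - 5*81 - 4*729)/4) - 4) = -73 - (57*((-1 + 9 + 6561 - 405 - 2916)/4) - 4) = -73 - (57*((¼)*3248) - 4) = -73 - (57*812 - 4) = -73 - (46284 - 4) = -73 - 1*46280 = -73 - 46280 = -46353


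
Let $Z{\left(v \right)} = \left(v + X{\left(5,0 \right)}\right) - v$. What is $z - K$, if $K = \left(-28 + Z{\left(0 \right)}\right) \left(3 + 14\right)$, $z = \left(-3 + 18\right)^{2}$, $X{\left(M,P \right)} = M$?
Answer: $616$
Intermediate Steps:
$z = 225$ ($z = 15^{2} = 225$)
$Z{\left(v \right)} = 5$ ($Z{\left(v \right)} = \left(v + 5\right) - v = \left(5 + v\right) - v = 5$)
$K = -391$ ($K = \left(-28 + 5\right) \left(3 + 14\right) = \left(-23\right) 17 = -391$)
$z - K = 225 - -391 = 225 + 391 = 616$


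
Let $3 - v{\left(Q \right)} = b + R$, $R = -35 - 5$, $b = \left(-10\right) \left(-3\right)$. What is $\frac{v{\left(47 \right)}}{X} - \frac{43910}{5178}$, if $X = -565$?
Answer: $- \frac{12438232}{1462785} \approx -8.5031$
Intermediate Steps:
$b = 30$
$R = -40$
$v{\left(Q \right)} = 13$ ($v{\left(Q \right)} = 3 - \left(30 - 40\right) = 3 - -10 = 3 + 10 = 13$)
$\frac{v{\left(47 \right)}}{X} - \frac{43910}{5178} = \frac{13}{-565} - \frac{43910}{5178} = 13 \left(- \frac{1}{565}\right) - \frac{21955}{2589} = - \frac{13}{565} - \frac{21955}{2589} = - \frac{12438232}{1462785}$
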